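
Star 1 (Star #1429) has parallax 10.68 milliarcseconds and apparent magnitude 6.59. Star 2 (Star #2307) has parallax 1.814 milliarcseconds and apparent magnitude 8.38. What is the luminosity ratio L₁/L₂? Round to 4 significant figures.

d₁ = 1/p₁ = 1/0.01068″ = 93.633 pc; d₂ = 1/p₂ = 1/0.001814″ = 551.27 pc.
M₁ = m₁ − 5 log₁₀ d₁ + 5 = 6.59 − 9.8571 + 5 = 1.7329.
M₂ = 8.38 − 13.7068 + 5 = -0.3268.
L₁/L₂ = 10^(0.4(M₂ − M₁)) = 10^(0.4 × (-2.0597)) = 10^(-0.82388) = 0.15001.

L₁/L₂ = 0.1500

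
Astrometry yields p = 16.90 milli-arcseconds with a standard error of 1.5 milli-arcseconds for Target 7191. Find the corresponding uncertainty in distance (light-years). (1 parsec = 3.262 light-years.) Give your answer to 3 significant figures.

17.1 ly

d = 1/p, so σ_d = σ_p / p².
σ_d = 0.00150 / (0.01690)² = 0.00150 / 0.00028561 = 5.2519 pc = 5.2519 × 3.262 ly = 17.132 ly.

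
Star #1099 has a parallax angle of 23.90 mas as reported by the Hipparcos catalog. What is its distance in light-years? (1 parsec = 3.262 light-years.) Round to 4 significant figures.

p = 23.90 mas = 0.02390 arcsec.
d = 1/p = 1/0.02390 = 41.841 pc.
In light-years: 41.841 × 3.262 = 136.49 ly.

136.5 light years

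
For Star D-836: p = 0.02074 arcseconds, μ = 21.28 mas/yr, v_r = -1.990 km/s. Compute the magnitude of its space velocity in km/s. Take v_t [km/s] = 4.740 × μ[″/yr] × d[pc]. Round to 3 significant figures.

5.25 km/s

d = 1/p = 1/0.02074″ = 48.216 pc.
μ = 21.28 mas/yr = 0.02128 ″/yr.
v_t = 4.740 μ d = 4.740 × 0.02128 × 48.216 = 4.8634 km/s.
v = √(v_r² + v_t²) = √((-1.990)² + 4.8634²) = √27.6128 = 5.2548 km/s.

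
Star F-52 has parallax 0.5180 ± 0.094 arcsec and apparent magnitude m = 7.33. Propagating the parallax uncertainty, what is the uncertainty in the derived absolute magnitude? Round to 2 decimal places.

σ_M = 0.39 mag

M = m − 5 log₁₀ d + 5 = m + 5 log₁₀ p + 5, so ∂M/∂p = 5/(p ln 10).
σ_M = (5/ln 10) · (σ_p/p) = 2.1715 × 0.094/0.5180 = 2.1715 × 0.18147 = 0.39406.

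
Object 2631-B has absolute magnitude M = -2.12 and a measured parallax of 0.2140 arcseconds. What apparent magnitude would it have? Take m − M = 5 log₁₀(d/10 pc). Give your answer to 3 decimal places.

d = 1/p = 1/0.2140″ = 4.6729 pc.
m − M = 5 log₁₀ d − 5 = 5 log₁₀(4.6729) − 5 = 3.3479 − 5 = -1.6521.
m = M + (m − M) = -2.12 + (-1.6521) = -3.772.

m = -3.772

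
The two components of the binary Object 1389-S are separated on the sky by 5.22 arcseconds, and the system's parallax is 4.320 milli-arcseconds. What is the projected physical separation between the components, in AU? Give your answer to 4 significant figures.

1208 AU

d = 1/p = 1/0.004320″ = 231.48 pc.
At distance d (pc), an angle of θ arcsec spans θ·d AU: s = 5.22 × 231.48 = 1208.3 AU.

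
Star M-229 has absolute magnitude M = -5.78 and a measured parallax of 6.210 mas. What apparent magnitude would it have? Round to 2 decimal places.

d = 1/p = 1/0.006210″ = 161.03 pc.
m − M = 5 log₁₀ d − 5 = 5 log₁₀(161.03) − 5 = 11.0345 − 5 = 6.0345.
m = M + (m − M) = -5.78 + 6.0345 = 0.25.

m = 0.25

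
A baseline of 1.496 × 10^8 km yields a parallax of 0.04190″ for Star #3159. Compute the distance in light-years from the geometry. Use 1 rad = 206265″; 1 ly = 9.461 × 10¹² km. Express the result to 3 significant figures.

θ = 0.04190″ = 0.04190/206265 = 2.0314 × 10^-7 rad.
d = B/θ = (1.496 × 10^8) / (2.0314 × 10^-7) = 7.3644 × 10^14 km = (7.3644 × 10^14) / (9.461 × 10^12) ly = 77.84 ly.

77.8 ly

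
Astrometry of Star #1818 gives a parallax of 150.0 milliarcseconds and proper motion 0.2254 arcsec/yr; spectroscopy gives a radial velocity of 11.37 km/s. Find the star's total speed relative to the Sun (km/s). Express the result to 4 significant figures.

13.42 km/s

d = 1/p = 1/0.1500″ = 6.6667 pc.
v_t = 4.740 μ d = 4.740 × 0.2254 × 6.6667 = 7.1227 km/s.
v = √(v_r² + v_t²) = √(11.37² + 7.1227²) = √180.01 = 13.417 km/s.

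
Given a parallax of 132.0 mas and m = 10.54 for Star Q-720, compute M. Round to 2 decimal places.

M = 11.14

d = 1/p = 1/0.1320″ = 7.5758 pc.
m − M = 5 log₁₀(7.5758) − 5 = 4.3971 − 5 = -0.6029.
M = m − (m − M) = 10.54 − (-0.6029) = 11.14.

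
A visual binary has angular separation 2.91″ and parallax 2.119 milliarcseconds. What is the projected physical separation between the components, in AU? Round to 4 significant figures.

1373 AU

d = 1/p = 1/0.002119″ = 471.92 pc.
At distance d (pc), an angle of θ arcsec spans θ·d AU: s = 2.91 × 471.92 = 1373.3 AU.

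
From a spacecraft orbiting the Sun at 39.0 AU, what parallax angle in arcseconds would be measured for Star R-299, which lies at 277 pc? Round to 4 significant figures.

p (arcsec) = B (AU) / d (pc).
p = 39.0 / 277 = 0.14079 arcsec.

0.1408 arcsec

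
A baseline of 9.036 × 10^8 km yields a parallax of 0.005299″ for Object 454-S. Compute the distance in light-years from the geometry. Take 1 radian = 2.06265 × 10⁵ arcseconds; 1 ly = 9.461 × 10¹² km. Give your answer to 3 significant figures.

θ = 0.005299″ = 0.005299/206265 = 2.5690 × 10^-8 rad.
d = B/θ = (9.036 × 10^8) / (2.5690 × 10^-8) = 3.5173 × 10^16 km = (3.5173 × 10^16) / (9.461 × 10^12) ly = 3717.7 ly.

3720 ly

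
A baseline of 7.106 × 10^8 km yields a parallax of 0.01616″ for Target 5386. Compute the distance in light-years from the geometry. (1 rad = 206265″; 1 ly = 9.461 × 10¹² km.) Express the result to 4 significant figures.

θ = 0.01616″ = 0.01616/206265 = 7.8346 × 10^-8 rad.
d = B/θ = (7.106 × 10^8) / (7.8346 × 10^-8) = 9.0700 × 10^15 km = (9.0700 × 10^15) / (9.461 × 10^12) ly = 958.67 ly.

958.7 ly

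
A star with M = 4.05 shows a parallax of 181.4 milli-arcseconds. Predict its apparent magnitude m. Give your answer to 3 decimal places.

m = 2.757

d = 1/p = 1/0.1814″ = 5.5127 pc.
m − M = 5 log₁₀ d − 5 = 5 log₁₀(5.5127) − 5 = 3.7068 − 5 = -1.2932.
m = M + (m − M) = 4.05 + (-1.2932) = 2.757.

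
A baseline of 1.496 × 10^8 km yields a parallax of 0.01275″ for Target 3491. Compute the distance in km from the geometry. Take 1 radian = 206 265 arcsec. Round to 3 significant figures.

θ = 0.01275″ = 0.01275/206265 = 6.1814 × 10^-8 rad.
d = B/θ = (1.496 × 10^8) / (6.1814 × 10^-8) = 2.4202 × 10^15 km.

2.42 × 10^15 km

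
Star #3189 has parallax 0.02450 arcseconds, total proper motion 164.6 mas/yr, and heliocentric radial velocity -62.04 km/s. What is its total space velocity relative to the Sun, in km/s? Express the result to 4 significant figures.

69.74 km/s

d = 1/p = 1/0.02450″ = 40.816 pc.
μ = 164.6 mas/yr = 0.1646 ″/yr.
v_t = 4.740 μ d = 4.740 × 0.1646 × 40.816 = 31.845 km/s.
v = √(v_r² + v_t²) = √((-62.04)² + 31.845²) = √4863.07 = 69.736 km/s.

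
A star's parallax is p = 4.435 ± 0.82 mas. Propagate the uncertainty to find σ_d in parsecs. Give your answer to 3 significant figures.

41.7 pc

d = 1/p, so σ_d = σ_p / p².
σ_d = 0.000820 / (0.004435)² = 0.000820 / 0.000019669 = 41.69 pc.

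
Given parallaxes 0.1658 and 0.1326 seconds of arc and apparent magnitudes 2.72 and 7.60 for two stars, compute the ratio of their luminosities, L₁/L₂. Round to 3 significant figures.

d₁ = 1/p₁ = 1/0.1658″ = 6.0314 pc; d₂ = 1/p₂ = 1/0.1326″ = 7.5415 pc.
M₁ = m₁ − 5 log₁₀ d₁ + 5 = 2.72 − 3.9021 + 5 = 3.8179.
M₂ = 7.60 − 4.3873 + 5 = 8.2127.
L₁/L₂ = 10^(0.4(M₂ − M₁)) = 10^(0.4 × 4.3948) = 10^1.75792 = 57.269.

L₁/L₂ = 57.3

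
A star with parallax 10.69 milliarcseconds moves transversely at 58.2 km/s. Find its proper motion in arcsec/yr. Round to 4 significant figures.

d = 1/p = 1/0.01069″ = 93.545 pc.
μ = v_t / (4.74 d) = 58.2 / (4.74 × 93.545) = 58.2 / 443.4 = 0.13126 ″/yr.

0.1313 arcsec/yr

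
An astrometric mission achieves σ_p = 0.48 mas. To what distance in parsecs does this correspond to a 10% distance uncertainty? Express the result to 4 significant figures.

208.3 pc

σ_d/d = σ_p/p, so the condition is σ_p/p ≤ 0.10, i.e. p ≥ σ_p/0.10.
p_min = 0.48/0.10 = 4.8 mas = 0.0048 arcsec.
d_max = 1/p_min = 1/0.0048 = 208.33 pc.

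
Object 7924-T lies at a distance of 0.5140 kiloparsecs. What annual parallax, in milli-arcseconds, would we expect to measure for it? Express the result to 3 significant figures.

d = 0.5140 kpc = 514 pc.
p = 1/d = 1/514 = 0.0019455 arcsec.
= 0.0019455 × 1000 = 1.9455 mas.

1.95 mas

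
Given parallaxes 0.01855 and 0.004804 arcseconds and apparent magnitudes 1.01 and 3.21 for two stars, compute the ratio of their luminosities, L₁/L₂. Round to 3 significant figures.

d₁ = 1/p₁ = 1/0.01855″ = 53.908 pc; d₂ = 1/p₂ = 1/0.004804″ = 208.16 pc.
M₁ = m₁ − 5 log₁₀ d₁ + 5 = 1.01 − 8.6583 + 5 = -2.6483.
M₂ = 3.21 − 11.5920 + 5 = -3.3820.
L₁/L₂ = 10^(0.4(M₂ − M₁)) = 10^(0.4 × (-0.7337)) = 10^(-0.29348) = 0.50877.

L₁/L₂ = 0.509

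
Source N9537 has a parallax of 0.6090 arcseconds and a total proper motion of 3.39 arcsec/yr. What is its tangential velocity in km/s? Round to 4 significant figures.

d = 1/p = 1/0.6090″ = 1.642 pc.
v_t = 4.74 × μ × d = 4.74 × 3.39 × 1.642 = 26.385 km/s.

26.39 km/s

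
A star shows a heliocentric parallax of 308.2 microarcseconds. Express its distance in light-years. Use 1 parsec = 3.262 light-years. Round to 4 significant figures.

p = 308.2 microarcseconds = 0.0003082 arcsec.
d = 1/p = 1/0.0003082 = 3244.6 pc.
In light-years: 3244.6 × 3.262 = 10584 ly.

10580 light years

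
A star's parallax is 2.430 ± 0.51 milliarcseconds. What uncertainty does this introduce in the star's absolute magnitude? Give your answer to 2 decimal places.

σ_M = 0.46 mag

M = m − 5 log₁₀ d + 5 = m + 5 log₁₀ p + 5, so ∂M/∂p = 5/(p ln 10).
σ_M = (5/ln 10) · (σ_p/p) = 2.1715 × 0.51/2.430 = 2.1715 × 0.20988 = 0.45575.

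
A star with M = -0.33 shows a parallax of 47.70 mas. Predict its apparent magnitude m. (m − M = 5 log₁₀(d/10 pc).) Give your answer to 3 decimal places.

d = 1/p = 1/0.04770″ = 20.964 pc.
m − M = 5 log₁₀ d − 5 = 5 log₁₀(20.964) − 5 = 6.6074 − 5 = 1.6074.
m = M + (m − M) = -0.33 + 1.6074 = 1.277.

m = 1.277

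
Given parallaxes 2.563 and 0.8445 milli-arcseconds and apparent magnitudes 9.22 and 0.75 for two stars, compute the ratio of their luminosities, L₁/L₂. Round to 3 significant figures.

d₁ = 1/p₁ = 1/0.002563″ = 390.17 pc; d₂ = 1/p₂ = 1/0.0008445″ = 1184.1 pc.
M₁ = m₁ − 5 log₁₀ d₁ + 5 = 9.22 − 12.9563 + 5 = 1.2637.
M₂ = 0.75 − 15.3669 + 5 = -9.6169.
L₁/L₂ = 10^(0.4(M₂ − M₁)) = 10^(0.4 × (-10.8806)) = 10^(-4.35224) = 0.000044439.

L₁/L₂ = 4.44 × 10^-5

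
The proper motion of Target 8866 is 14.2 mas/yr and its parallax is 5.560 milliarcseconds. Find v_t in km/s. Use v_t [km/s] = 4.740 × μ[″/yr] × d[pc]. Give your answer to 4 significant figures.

d = 1/p = 1/0.005560″ = 179.86 pc.
μ = 14.2 mas/yr = 0.0142 ″/yr.
v_t = 4.74 × μ × d = 4.74 × 0.0142 × 179.86 = 12.106 km/s.

12.11 km/s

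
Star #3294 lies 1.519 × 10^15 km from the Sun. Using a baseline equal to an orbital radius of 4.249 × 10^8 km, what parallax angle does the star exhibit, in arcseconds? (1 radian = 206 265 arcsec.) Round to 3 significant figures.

0.0577 arcsec

θ ≈ B/d = (4.249 × 10^8) / (1.519 × 10^15) = 2.7972 × 10^-7 rad.
In arcseconds: 2.7972 × 10^-7 × 206265 = 0.057696″.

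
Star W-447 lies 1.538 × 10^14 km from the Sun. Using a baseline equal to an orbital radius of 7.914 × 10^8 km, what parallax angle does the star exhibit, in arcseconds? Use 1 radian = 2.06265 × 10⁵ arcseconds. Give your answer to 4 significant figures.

1.061 arcsec

θ ≈ B/d = (7.914 × 10^8) / (1.538 × 10^14) = 5.1456 × 10^-6 rad.
In arcseconds: 5.1456 × 10^-6 × 206265 = 1.0614″.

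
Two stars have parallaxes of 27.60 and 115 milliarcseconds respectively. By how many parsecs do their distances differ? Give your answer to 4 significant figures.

27.54 pc

d_A = 1/0.02760″ = 36.232 pc; d_B = 1/0.1150″ = 8.6957 pc.
|d_B − d_A| = |8.6957 − 36.232| = 27.536 pc.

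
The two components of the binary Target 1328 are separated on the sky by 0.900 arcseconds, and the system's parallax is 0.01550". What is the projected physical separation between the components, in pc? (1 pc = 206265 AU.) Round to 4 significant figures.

d = 1/p = 1/0.01550″ = 64.516 pc.
At distance d (pc), an angle of θ arcsec spans θ·d AU: s = 0.900 × 64.516 = 58.064 AU.
= 58.064 / 206265 = 0.00028150 pc.

0.0002815 pc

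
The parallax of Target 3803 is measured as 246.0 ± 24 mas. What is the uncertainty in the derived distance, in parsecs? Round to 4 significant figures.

0.3966 pc

d = 1/p, so σ_d = σ_p / p².
σ_d = 0.0240 / (0.2460)² = 0.0240 / 0.060516 = 0.39659 pc.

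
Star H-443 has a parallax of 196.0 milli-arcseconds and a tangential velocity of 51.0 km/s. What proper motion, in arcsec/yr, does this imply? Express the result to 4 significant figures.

d = 1/p = 1/0.1960″ = 5.102 pc.
μ = v_t / (4.74 d) = 51.0 / (4.74 × 5.102) = 51.0 / 24.183 = 2.1089 ″/yr.

2.109 arcsec/yr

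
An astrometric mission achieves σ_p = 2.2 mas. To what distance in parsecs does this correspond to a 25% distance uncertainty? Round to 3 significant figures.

114 pc

σ_d/d = σ_p/p, so the condition is σ_p/p ≤ 0.25, i.e. p ≥ σ_p/0.25.
p_min = 2.2/0.25 = 8.8 mas = 0.0088 arcsec.
d_max = 1/p_min = 1/0.0088 = 113.64 pc.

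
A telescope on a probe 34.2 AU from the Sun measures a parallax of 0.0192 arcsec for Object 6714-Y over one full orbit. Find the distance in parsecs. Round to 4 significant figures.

With baseline B (in AU) and parallax p (in arcsec), d = B/p parsecs.
d = 34.2 / 0.0192 = 1781.3 pc.

1781 pc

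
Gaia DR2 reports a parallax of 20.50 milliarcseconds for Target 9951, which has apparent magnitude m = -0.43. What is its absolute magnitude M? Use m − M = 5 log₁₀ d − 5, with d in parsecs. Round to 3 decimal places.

d = 1/p = 1/0.02050″ = 48.78 pc.
m − M = 5 log₁₀(48.78) − 5 = 8.4412 − 5 = 3.4412.
M = m − (m − M) = -0.43 − 3.4412 = -3.871.

M = -3.871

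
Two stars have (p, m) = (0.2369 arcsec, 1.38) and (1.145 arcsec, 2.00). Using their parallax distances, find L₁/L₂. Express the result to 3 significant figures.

d₁ = 1/p₁ = 1/0.2369″ = 4.2212 pc; d₂ = 1/p₂ = 1/1.145″ = 0.87336 pc.
M₁ = m₁ − 5 log₁₀ d₁ + 5 = 1.38 − 3.1272 + 5 = 3.2528.
M₂ = 2.00 − (-0.2940) + 5 = 7.2940.
L₁/L₂ = 10^(0.4(M₂ − M₁)) = 10^(0.4 × 4.0412) = 10^1.61648 = 41.35.

L₁/L₂ = 41.4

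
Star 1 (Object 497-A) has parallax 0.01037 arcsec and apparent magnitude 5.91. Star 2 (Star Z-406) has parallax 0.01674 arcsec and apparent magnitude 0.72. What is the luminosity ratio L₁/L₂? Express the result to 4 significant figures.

L₁/L₂ = 0.02188

d₁ = 1/p₁ = 1/0.01037″ = 96.432 pc; d₂ = 1/p₂ = 1/0.01674″ = 59.737 pc.
M₁ = m₁ − 5 log₁₀ d₁ + 5 = 5.91 − 9.9211 + 5 = 0.9889.
M₂ = 0.72 − 8.8812 + 5 = -3.1612.
L₁/L₂ = 10^(0.4(M₂ − M₁)) = 10^(0.4 × (-4.1501)) = 10^(-1.66004) = 0.021876.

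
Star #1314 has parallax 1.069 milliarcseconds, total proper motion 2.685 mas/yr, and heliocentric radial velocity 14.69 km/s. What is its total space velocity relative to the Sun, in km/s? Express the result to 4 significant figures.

18.91 km/s

d = 1/p = 1/0.001069″ = 935.45 pc.
μ = 2.685 mas/yr = 0.002685 ″/yr.
v_t = 4.740 μ d = 4.740 × 0.002685 × 935.45 = 11.905 km/s.
v = √(v_r² + v_t²) = √(14.69² + 11.905²) = √357.525 = 18.908 km/s.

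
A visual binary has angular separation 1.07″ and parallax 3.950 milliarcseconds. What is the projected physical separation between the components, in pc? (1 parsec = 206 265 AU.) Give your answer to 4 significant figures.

0.001313 pc

d = 1/p = 1/0.003950″ = 253.16 pc.
At distance d (pc), an angle of θ arcsec spans θ·d AU: s = 1.07 × 253.16 = 270.88 AU.
= 270.88 / 206265 = 0.0013133 pc.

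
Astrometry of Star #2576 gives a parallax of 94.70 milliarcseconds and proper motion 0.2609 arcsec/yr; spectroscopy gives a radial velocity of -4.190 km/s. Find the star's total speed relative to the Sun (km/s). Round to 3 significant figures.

13.7 km/s

d = 1/p = 1/0.09470″ = 10.56 pc.
v_t = 4.740 μ d = 4.740 × 0.2609 × 10.56 = 13.059 km/s.
v = √(v_r² + v_t²) = √((-4.190)² + 13.059²) = √188.094 = 13.715 km/s.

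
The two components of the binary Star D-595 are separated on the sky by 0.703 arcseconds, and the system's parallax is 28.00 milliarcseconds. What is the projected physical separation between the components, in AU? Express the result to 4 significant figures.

25.11 AU

d = 1/p = 1/0.02800″ = 35.714 pc.
At distance d (pc), an angle of θ arcsec spans θ·d AU: s = 0.703 × 35.714 = 25.107 AU.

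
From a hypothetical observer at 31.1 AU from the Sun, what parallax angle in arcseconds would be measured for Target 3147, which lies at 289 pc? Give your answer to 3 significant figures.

0.108 arcsec

p (arcsec) = B (AU) / d (pc).
p = 31.1 / 289 = 0.10761 arcsec.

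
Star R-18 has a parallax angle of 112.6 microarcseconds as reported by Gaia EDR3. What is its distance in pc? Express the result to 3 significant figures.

p = 112.6 microarcseconds = 0.0001126 arcsec.
d = 1/p = 1/0.0001126 = 8881 pc.

8880 pc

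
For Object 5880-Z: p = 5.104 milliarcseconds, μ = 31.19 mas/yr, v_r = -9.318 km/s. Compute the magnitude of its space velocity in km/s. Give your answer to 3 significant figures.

d = 1/p = 1/0.005104″ = 195.92 pc.
μ = 31.19 mas/yr = 0.03119 ″/yr.
v_t = 4.740 μ d = 4.740 × 0.03119 × 195.92 = 28.965 km/s.
v = √(v_r² + v_t²) = √((-9.318)² + 28.965²) = √925.796 = 30.427 km/s.

30.4 km/s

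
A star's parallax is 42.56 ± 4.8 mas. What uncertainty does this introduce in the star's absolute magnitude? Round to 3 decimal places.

σ_M = 0.245 mag

M = m − 5 log₁₀ d + 5 = m + 5 log₁₀ p + 5, so ∂M/∂p = 5/(p ln 10).
σ_M = (5/ln 10) · (σ_p/p) = 2.1715 × 4.8/42.56 = 2.1715 × 0.11278 = 0.2449.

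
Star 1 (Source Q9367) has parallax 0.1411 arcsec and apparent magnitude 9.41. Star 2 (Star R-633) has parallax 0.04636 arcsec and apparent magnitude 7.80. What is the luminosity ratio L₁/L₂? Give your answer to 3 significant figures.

d₁ = 1/p₁ = 1/0.1411″ = 7.0872 pc; d₂ = 1/p₂ = 1/0.04636″ = 21.57 pc.
M₁ = m₁ − 5 log₁₀ d₁ + 5 = 9.41 − 4.2524 + 5 = 10.1576.
M₂ = 7.80 − 6.6693 + 5 = 6.1307.
L₁/L₂ = 10^(0.4(M₂ − M₁)) = 10^(0.4 × (-4.0269)) = 10^(-1.61076) = 0.024504.

L₁/L₂ = 0.0245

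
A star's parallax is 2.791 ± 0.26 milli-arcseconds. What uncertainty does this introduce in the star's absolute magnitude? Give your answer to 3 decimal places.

σ_M = 0.202 mag

M = m − 5 log₁₀ d + 5 = m + 5 log₁₀ p + 5, so ∂M/∂p = 5/(p ln 10).
σ_M = (5/ln 10) · (σ_p/p) = 2.1715 × 0.26/2.791 = 2.1715 × 0.093157 = 0.20229.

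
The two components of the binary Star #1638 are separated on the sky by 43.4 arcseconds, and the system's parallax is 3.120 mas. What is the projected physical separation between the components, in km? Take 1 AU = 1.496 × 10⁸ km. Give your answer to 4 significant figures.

2.081 × 10^12 km

d = 1/p = 1/0.003120″ = 320.51 pc.
At distance d (pc), an angle of θ arcsec spans θ·d AU: s = 43.4 × 320.51 = 13910 AU.
= 13910 × 1.496 × 10⁸ km = 2.0809 × 10^12 km.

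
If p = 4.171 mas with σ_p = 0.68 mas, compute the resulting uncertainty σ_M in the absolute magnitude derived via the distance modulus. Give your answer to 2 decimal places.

M = m − 5 log₁₀ d + 5 = m + 5 log₁₀ p + 5, so ∂M/∂p = 5/(p ln 10).
σ_M = (5/ln 10) · (σ_p/p) = 2.1715 × 0.68/4.171 = 2.1715 × 0.16303 = 0.35402.

σ_M = 0.35 mag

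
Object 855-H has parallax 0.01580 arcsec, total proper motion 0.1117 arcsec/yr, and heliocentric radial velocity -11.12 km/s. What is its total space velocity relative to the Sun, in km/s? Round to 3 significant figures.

d = 1/p = 1/0.01580″ = 63.291 pc.
v_t = 4.740 μ d = 4.740 × 0.1117 × 63.291 = 33.51 km/s.
v = √(v_r² + v_t²) = √((-11.12)² + 33.51²) = √1246.57 = 35.307 km/s.

35.3 km/s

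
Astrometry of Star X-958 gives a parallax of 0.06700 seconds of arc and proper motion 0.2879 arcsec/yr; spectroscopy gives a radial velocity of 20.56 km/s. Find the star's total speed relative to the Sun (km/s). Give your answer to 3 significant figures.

28.9 km/s

d = 1/p = 1/0.06700″ = 14.925 pc.
v_t = 4.740 μ d = 4.740 × 0.2879 × 14.925 = 20.367 km/s.
v = √(v_r² + v_t²) = √(20.56² + 20.367²) = √837.528 = 28.94 km/s.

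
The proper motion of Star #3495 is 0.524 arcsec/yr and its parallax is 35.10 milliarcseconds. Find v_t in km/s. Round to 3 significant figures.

d = 1/p = 1/0.03510″ = 28.49 pc.
v_t = 4.74 × μ × d = 4.74 × 0.524 × 28.49 = 70.762 km/s.

70.8 km/s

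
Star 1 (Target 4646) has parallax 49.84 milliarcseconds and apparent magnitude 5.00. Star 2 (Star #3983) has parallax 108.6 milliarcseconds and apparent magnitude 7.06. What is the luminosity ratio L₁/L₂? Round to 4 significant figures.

d₁ = 1/p₁ = 1/0.04984″ = 20.064 pc; d₂ = 1/p₂ = 1/0.1086″ = 9.2081 pc.
M₁ = m₁ − 5 log₁₀ d₁ + 5 = 5.00 − 6.5121 + 5 = 3.4879.
M₂ = 7.06 − 4.8209 + 5 = 7.2391.
L₁/L₂ = 10^(0.4(M₂ − M₁)) = 10^(0.4 × 3.7512) = 10^1.50048 = 31.658.

L₁/L₂ = 31.66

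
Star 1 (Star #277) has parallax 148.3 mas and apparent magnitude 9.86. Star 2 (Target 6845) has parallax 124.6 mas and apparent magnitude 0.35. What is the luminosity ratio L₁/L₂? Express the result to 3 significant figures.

d₁ = 1/p₁ = 1/0.1483″ = 6.7431 pc; d₂ = 1/p₂ = 1/0.1246″ = 8.0257 pc.
M₁ = m₁ − 5 log₁₀ d₁ + 5 = 9.86 − 4.1443 + 5 = 10.7157.
M₂ = 0.35 − 4.5224 + 5 = 0.8276.
L₁/L₂ = 10^(0.4(M₂ − M₁)) = 10^(0.4 × (-9.8881)) = 10^(-3.95524) = 0.00011086.

L₁/L₂ = 0.000111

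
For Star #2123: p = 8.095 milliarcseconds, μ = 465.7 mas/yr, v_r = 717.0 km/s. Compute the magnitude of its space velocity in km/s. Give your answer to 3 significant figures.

767 km/s

d = 1/p = 1/0.008095″ = 123.53 pc.
μ = 465.7 mas/yr = 0.4657 ″/yr.
v_t = 4.740 μ d = 4.740 × 0.4657 × 123.53 = 272.68 km/s.
v = √(v_r² + v_t²) = √(717.0² + 272.68²) = √588443 = 767.1 km/s.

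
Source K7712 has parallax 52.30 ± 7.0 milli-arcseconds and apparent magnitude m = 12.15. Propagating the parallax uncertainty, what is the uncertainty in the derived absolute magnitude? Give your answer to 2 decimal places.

M = m − 5 log₁₀ d + 5 = m + 5 log₁₀ p + 5, so ∂M/∂p = 5/(p ln 10).
σ_M = (5/ln 10) · (σ_p/p) = 2.1715 × 7.0/52.30 = 2.1715 × 0.13384 = 0.29063.

σ_M = 0.29 mag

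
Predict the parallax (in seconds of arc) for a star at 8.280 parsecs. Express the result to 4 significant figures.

0.1208 arcsec

p = 1/d = 1/8.28 = 0.12077 arcsec.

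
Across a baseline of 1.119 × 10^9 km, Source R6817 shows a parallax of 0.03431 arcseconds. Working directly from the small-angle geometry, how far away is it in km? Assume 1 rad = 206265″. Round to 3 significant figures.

6.73 × 10^15 km

θ = 0.03431″ = 0.03431/206265 = 1.6634 × 10^-7 rad.
d = B/θ = (1.119 × 10^9) / (1.6634 × 10^-7) = 6.7272 × 10^15 km.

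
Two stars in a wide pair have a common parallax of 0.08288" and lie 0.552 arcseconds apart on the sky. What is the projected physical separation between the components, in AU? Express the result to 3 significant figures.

6.66 AU

d = 1/p = 1/0.08288″ = 12.066 pc.
At distance d (pc), an angle of θ arcsec spans θ·d AU: s = 0.552 × 12.066 = 6.6604 AU.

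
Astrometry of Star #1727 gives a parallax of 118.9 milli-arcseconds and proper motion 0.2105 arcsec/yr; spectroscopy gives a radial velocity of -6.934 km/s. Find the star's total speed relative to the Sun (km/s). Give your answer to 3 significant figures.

d = 1/p = 1/0.1189″ = 8.4104 pc.
v_t = 4.740 μ d = 4.740 × 0.2105 × 8.4104 = 8.3916 km/s.
v = √(v_r² + v_t²) = √((-6.934)² + 8.3916²) = √118.499 = 10.886 km/s.

10.9 km/s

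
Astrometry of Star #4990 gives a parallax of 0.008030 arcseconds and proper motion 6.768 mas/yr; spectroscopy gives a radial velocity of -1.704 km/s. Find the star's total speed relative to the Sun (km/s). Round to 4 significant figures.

4.343 km/s

d = 1/p = 1/0.008030″ = 124.53 pc.
μ = 6.768 mas/yr = 0.006768 ″/yr.
v_t = 4.740 μ d = 4.740 × 0.006768 × 124.53 = 3.995 km/s.
v = √(v_r² + v_t²) = √((-1.704)² + 3.995²) = √18.8636 = 4.3432 km/s.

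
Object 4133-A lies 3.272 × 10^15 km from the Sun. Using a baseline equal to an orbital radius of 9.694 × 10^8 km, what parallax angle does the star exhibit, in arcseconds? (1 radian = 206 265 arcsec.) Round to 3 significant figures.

θ ≈ B/d = (9.694 × 10^8) / (3.272 × 10^15) = 2.9627 × 10^-7 rad.
In arcseconds: 2.9627 × 10^-7 × 206265 = 0.06111″.

0.0611 arcsec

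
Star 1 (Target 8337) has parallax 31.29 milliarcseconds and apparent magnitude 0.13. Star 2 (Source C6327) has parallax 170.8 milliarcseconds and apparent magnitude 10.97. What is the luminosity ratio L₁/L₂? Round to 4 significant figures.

d₁ = 1/p₁ = 1/0.03129″ = 31.959 pc; d₂ = 1/p₂ = 1/0.1708″ = 5.8548 pc.
M₁ = m₁ − 5 log₁₀ d₁ + 5 = 0.13 − 7.5230 + 5 = -2.3930.
M₂ = 10.97 − 3.8376 + 5 = 12.1324.
L₁/L₂ = 10^(0.4(M₂ − M₁)) = 10^(0.4 × 14.5254) = 10^5.81016 = 6.4589 × 10^5.

L₁/L₂ = 645900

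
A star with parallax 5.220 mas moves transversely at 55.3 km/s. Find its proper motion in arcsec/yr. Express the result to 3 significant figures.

0.0609 arcsec/yr

d = 1/p = 1/0.005220″ = 191.57 pc.
μ = v_t / (4.74 d) = 55.3 / (4.74 × 191.57) = 55.3 / 908.04 = 0.0609 ″/yr.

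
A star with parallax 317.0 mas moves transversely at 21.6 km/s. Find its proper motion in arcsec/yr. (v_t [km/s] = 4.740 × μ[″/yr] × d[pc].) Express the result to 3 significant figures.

d = 1/p = 1/0.3170″ = 3.1546 pc.
μ = v_t / (4.74 d) = 21.6 / (4.74 × 3.1546) = 21.6 / 14.953 = 1.4445 ″/yr.

1.44 arcsec/yr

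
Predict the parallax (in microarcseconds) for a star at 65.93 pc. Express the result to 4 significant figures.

p = 1/d = 1/65.93 = 0.015168 arcsec.
= 0.015168 × 10⁶ = 15168 μas.

15170 μas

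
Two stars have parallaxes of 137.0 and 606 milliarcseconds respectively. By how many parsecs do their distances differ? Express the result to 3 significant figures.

5.65 pc

d_A = 1/0.1370″ = 7.2993 pc; d_B = 1/0.6060″ = 1.6502 pc.
|d_B − d_A| = |1.6502 − 7.2993| = 5.6491 pc.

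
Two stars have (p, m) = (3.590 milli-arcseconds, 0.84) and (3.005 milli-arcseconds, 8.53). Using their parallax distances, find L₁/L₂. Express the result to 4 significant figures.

L₁/L₂ = 834.6

d₁ = 1/p₁ = 1/0.003590″ = 278.55 pc; d₂ = 1/p₂ = 1/0.003005″ = 332.78 pc.
M₁ = m₁ − 5 log₁₀ d₁ + 5 = 0.84 − 12.2245 + 5 = -6.3845.
M₂ = 8.53 − 12.6108 + 5 = 0.9192.
L₁/L₂ = 10^(0.4(M₂ − M₁)) = 10^(0.4 × 7.3037) = 10^2.92148 = 834.6.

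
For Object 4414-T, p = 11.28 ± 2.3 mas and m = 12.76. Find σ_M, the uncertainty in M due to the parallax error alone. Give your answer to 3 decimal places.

σ_M = 0.443 mag

M = m − 5 log₁₀ d + 5 = m + 5 log₁₀ p + 5, so ∂M/∂p = 5/(p ln 10).
σ_M = (5/ln 10) · (σ_p/p) = 2.1715 × 2.3/11.28 = 2.1715 × 0.2039 = 0.44277.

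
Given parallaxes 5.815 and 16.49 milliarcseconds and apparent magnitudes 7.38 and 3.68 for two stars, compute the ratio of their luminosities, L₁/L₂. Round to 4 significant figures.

d₁ = 1/p₁ = 1/0.005815″ = 171.97 pc; d₂ = 1/p₂ = 1/0.01649″ = 60.643 pc.
M₁ = m₁ − 5 log₁₀ d₁ + 5 = 7.38 − 11.1773 + 5 = 1.2027.
M₂ = 3.68 − 8.9139 + 5 = -0.2339.
L₁/L₂ = 10^(0.4(M₂ − M₁)) = 10^(0.4 × (-1.4366)) = 10^(-0.57464) = 0.26629.

L₁/L₂ = 0.2663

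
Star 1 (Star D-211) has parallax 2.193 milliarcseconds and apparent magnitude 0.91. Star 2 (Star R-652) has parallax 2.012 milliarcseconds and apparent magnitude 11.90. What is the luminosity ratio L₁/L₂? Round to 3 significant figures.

L₁/L₂ = 20900

d₁ = 1/p₁ = 1/0.002193″ = 456 pc; d₂ = 1/p₂ = 1/0.002012″ = 497.02 pc.
M₁ = m₁ − 5 log₁₀ d₁ + 5 = 0.91 − 13.2948 + 5 = -7.3848.
M₂ = 11.90 − 13.4819 + 5 = 3.4181.
L₁/L₂ = 10^(0.4(M₂ − M₁)) = 10^(0.4 × 10.8029) = 10^4.32116 = 20949.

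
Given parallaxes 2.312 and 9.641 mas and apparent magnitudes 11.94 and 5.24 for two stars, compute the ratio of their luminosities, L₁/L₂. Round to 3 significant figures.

L₁/L₂ = 0.0363

d₁ = 1/p₁ = 1/0.002312″ = 432.53 pc; d₂ = 1/p₂ = 1/0.009641″ = 103.72 pc.
M₁ = m₁ − 5 log₁₀ d₁ + 5 = 11.94 − 13.1801 + 5 = 3.7599.
M₂ = 5.24 − 10.0793 + 5 = 0.1607.
L₁/L₂ = 10^(0.4(M₂ − M₁)) = 10^(0.4 × (-3.5992)) = 10^(-1.43968) = 0.036335.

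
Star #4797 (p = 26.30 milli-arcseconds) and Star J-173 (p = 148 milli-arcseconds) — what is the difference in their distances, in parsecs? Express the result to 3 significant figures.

31.3 pc

d_A = 1/0.02630″ = 38.023 pc; d_B = 1/0.1480″ = 6.7568 pc.
|d_B − d_A| = |6.7568 − 38.023| = 31.266 pc.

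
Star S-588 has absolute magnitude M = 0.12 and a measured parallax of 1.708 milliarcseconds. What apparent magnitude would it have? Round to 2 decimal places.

d = 1/p = 1/0.001708″ = 585.48 pc.
m − M = 5 log₁₀ d − 5 = 5 log₁₀(585.48) − 5 = 13.8376 − 5 = 8.8376.
m = M + (m − M) = 0.12 + 8.8376 = 8.96.

m = 8.96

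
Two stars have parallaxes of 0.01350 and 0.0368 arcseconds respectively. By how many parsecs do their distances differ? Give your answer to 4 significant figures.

d_A = 1/0.01350″ = 74.074 pc; d_B = 1/0.03680″ = 27.174 pc.
|d_B − d_A| = |27.174 − 74.074| = 46.9 pc.

46.90 pc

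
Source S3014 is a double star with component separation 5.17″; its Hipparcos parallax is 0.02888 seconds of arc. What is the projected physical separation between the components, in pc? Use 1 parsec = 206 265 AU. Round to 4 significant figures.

d = 1/p = 1/0.02888″ = 34.626 pc.
At distance d (pc), an angle of θ arcsec spans θ·d AU: s = 5.17 × 34.626 = 179.02 AU.
= 179.02 / 206265 = 0.00086791 pc.

0.0008679 pc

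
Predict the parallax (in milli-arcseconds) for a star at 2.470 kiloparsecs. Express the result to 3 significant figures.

d = 2.470 kpc = 2470 pc.
p = 1/d = 1/2470 = 0.00040486 arcsec.
= 0.00040486 × 1000 = 0.40486 mas.

0.405 mas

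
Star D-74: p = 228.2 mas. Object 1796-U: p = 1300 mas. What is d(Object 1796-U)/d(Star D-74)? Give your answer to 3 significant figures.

Since d = 1/p, d_B/d_A = p_A/p_B.
= 228.2 / 1300 = 0.17554.

0.176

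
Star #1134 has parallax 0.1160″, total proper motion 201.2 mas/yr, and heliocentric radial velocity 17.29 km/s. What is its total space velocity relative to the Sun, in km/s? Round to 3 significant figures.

d = 1/p = 1/0.1160″ = 8.6207 pc.
μ = 201.2 mas/yr = 0.2012 ″/yr.
v_t = 4.740 μ d = 4.740 × 0.2012 × 8.6207 = 8.2215 km/s.
v = √(v_r² + v_t²) = √(17.29² + 8.2215²) = √366.537 = 19.145 km/s.

19.1 km/s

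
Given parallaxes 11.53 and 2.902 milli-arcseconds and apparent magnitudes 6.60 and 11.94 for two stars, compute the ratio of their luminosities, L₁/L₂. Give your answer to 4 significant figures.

d₁ = 1/p₁ = 1/0.01153″ = 86.73 pc; d₂ = 1/p₂ = 1/0.002902″ = 344.59 pc.
M₁ = m₁ − 5 log₁₀ d₁ + 5 = 6.60 − 9.6908 + 5 = 1.9092.
M₂ = 11.94 − 12.6865 + 5 = 4.2535.
L₁/L₂ = 10^(0.4(M₂ − M₁)) = 10^(0.4 × 2.3443) = 10^0.93772 = 8.664.

L₁/L₂ = 8.664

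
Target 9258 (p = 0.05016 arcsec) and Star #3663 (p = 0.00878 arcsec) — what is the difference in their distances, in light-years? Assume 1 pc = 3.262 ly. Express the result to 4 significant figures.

306.5 ly

d_A = 1/0.05016″ = 19.936 pc; d_B = 1/0.008780″ = 113.9 pc.
|d_B − d_A| = |113.9 − 19.936| = 93.964 pc = 93.964 × 3.262 ly = 306.51 ly.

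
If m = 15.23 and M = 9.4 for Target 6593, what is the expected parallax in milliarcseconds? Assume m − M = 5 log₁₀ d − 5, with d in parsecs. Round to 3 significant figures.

6.82 mas

m − M = 15.23 − 9.4 = 5.83.
d = 10^((m−M)/5 + 1) = 10^2.166 = 146.55 pc.
p = 1/d = 1/146.55 = 0.0068236 arcsec = 6.8236 mas.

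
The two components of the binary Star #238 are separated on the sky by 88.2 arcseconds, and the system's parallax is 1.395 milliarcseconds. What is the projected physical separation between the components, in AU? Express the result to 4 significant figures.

63230 AU

d = 1/p = 1/0.001395″ = 716.85 pc.
At distance d (pc), an angle of θ arcsec spans θ·d AU: s = 88.2 × 716.85 = 63226 AU.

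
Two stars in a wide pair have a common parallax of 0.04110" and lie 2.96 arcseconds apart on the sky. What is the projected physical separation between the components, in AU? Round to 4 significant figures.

72.02 AU

d = 1/p = 1/0.04110″ = 24.331 pc.
At distance d (pc), an angle of θ arcsec spans θ·d AU: s = 2.96 × 24.331 = 72.02 AU.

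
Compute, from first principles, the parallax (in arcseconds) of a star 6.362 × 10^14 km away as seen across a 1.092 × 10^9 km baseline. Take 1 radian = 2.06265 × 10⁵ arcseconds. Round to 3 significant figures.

0.354 arcsec

θ ≈ B/d = (1.092 × 10^9) / (6.362 × 10^14) = 1.7164 × 10^-6 rad.
In arcseconds: 1.7164 × 10^-6 × 206265 = 0.35403″.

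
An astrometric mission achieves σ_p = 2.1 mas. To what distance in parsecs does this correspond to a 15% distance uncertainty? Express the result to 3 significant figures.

71.4 pc

σ_d/d = σ_p/p, so the condition is σ_p/p ≤ 0.15, i.e. p ≥ σ_p/0.15.
p_min = 2.1/0.15 = 14 mas = 0.014 arcsec.
d_max = 1/p_min = 1/0.014 = 71.429 pc.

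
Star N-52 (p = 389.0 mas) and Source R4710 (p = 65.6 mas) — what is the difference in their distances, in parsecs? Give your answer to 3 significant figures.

12.7 pc

d_A = 1/0.3890″ = 2.5707 pc; d_B = 1/0.06560″ = 15.244 pc.
|d_B − d_A| = |15.244 − 2.5707| = 12.673 pc.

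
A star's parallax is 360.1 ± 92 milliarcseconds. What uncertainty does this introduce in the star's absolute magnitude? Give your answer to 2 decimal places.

σ_M = 0.55 mag

M = m − 5 log₁₀ d + 5 = m + 5 log₁₀ p + 5, so ∂M/∂p = 5/(p ln 10).
σ_M = (5/ln 10) · (σ_p/p) = 2.1715 × 92/360.1 = 2.1715 × 0.25548 = 0.55477.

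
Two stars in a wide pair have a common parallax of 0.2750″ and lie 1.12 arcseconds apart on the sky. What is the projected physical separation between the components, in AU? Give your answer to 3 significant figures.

d = 1/p = 1/0.2750″ = 3.6364 pc.
At distance d (pc), an angle of θ arcsec spans θ·d AU: s = 1.12 × 3.6364 = 4.0728 AU.

4.07 AU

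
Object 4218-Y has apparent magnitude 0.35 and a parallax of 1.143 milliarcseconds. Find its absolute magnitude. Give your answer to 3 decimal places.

d = 1/p = 1/0.001143″ = 874.89 pc.
m − M = 5 log₁₀(874.89) − 5 = 14.7098 − 5 = 9.7098.
M = m − (m − M) = 0.35 − 9.7098 = -9.360.

M = -9.360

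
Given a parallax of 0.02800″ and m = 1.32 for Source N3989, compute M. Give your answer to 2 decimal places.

M = -1.44

d = 1/p = 1/0.02800″ = 35.714 pc.
m − M = 5 log₁₀(35.714) − 5 = 7.7642 − 5 = 2.7642.
M = m − (m − M) = 1.32 − 2.7642 = -1.44.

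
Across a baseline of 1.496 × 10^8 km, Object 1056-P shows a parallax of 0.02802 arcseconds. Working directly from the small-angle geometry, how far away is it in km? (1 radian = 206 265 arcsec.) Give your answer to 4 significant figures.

1.101 × 10^15 km

θ = 0.02802″ = 0.02802/206265 = 1.3584 × 10^-7 rad.
d = B/θ = (1.496 × 10^8) / (1.3584 × 10^-7) = 1.1013 × 10^15 km.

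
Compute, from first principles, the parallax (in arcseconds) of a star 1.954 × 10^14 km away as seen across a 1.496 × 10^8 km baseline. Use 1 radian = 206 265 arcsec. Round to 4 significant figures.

θ ≈ B/d = (1.496 × 10^8) / (1.954 × 10^14) = 7.6561 × 10^-7 rad.
In arcseconds: 7.6561 × 10^-7 × 206265 = 0.15792″.

0.1579 arcsec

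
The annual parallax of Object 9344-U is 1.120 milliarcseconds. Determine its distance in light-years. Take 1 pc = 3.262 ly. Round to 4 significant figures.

2913 light years

p = 1.120 milliarcseconds = 0.001120 arcsec.
d = 1/p = 1/0.001120 = 892.86 pc.
In light-years: 892.86 × 3.262 = 2912.5 ly.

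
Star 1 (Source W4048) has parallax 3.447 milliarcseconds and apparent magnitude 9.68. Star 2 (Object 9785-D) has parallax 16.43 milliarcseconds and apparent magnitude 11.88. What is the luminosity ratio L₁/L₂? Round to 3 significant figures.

d₁ = 1/p₁ = 1/0.003447″ = 290.11 pc; d₂ = 1/p₂ = 1/0.01643″ = 60.864 pc.
M₁ = m₁ − 5 log₁₀ d₁ + 5 = 9.68 − 12.3128 + 5 = 2.3672.
M₂ = 11.88 − 8.9218 + 5 = 7.9582.
L₁/L₂ = 10^(0.4(M₂ − M₁)) = 10^(0.4 × 5.5910) = 10^2.23640 = 172.35.

L₁/L₂ = 172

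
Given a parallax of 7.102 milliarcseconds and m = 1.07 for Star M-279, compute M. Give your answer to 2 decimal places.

M = -4.67

d = 1/p = 1/0.007102″ = 140.81 pc.
m − M = 5 log₁₀(140.81) − 5 = 10.7432 − 5 = 5.7432.
M = m − (m − M) = 1.07 − 5.7432 = -4.67.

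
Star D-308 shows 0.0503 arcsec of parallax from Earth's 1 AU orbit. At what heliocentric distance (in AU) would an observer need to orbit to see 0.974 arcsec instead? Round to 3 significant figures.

19.4 AU

Parallax scales linearly with baseline: p ∝ B, so B = p_target / p_Earth × 1 AU.
B = 0.974 / 0.0503 = 19.364 AU.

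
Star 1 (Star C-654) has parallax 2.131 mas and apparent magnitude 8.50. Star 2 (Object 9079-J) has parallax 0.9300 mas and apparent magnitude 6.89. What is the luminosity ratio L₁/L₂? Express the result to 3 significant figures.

d₁ = 1/p₁ = 1/0.002131″ = 469.26 pc; d₂ = 1/p₂ = 1/0.0009300″ = 1075.3 pc.
M₁ = m₁ − 5 log₁₀ d₁ + 5 = 8.50 − 13.3571 + 5 = 0.1429.
M₂ = 6.89 − 15.1576 + 5 = -3.2676.
L₁/L₂ = 10^(0.4(M₂ − M₁)) = 10^(0.4 × (-3.4105)) = 10^(-1.36420) = 0.043231.

L₁/L₂ = 0.0432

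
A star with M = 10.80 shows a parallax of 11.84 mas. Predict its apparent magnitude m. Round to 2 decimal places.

m = 15.43

d = 1/p = 1/0.01184″ = 84.459 pc.
m − M = 5 log₁₀ d − 5 = 5 log₁₀(84.459) − 5 = 9.6332 − 5 = 4.6332.
m = M + (m − M) = 10.80 + 4.6332 = 15.43.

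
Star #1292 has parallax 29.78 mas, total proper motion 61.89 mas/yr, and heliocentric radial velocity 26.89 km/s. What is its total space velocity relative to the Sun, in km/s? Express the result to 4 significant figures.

d = 1/p = 1/0.02978″ = 33.58 pc.
μ = 61.89 mas/yr = 0.06189 ″/yr.
v_t = 4.740 μ d = 4.740 × 0.06189 × 33.58 = 9.851 km/s.
v = √(v_r² + v_t²) = √(26.89² + 9.851²) = √820.114 = 28.638 km/s.

28.64 km/s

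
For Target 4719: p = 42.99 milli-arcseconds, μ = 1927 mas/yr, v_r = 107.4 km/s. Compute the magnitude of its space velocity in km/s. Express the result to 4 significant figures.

238.1 km/s

d = 1/p = 1/0.04299″ = 23.261 pc.
μ = 1927 mas/yr = 1.927 ″/yr.
v_t = 4.740 μ d = 4.740 × 1.927 × 23.261 = 212.47 km/s.
v = √(v_r² + v_t²) = √(107.4² + 212.47²) = √56678.3 = 238.07 km/s.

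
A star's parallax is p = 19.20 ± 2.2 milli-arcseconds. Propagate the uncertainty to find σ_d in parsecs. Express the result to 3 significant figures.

5.97 pc

d = 1/p, so σ_d = σ_p / p².
σ_d = 0.00220 / (0.01920)² = 0.00220 / 0.00036864 = 5.9679 pc.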